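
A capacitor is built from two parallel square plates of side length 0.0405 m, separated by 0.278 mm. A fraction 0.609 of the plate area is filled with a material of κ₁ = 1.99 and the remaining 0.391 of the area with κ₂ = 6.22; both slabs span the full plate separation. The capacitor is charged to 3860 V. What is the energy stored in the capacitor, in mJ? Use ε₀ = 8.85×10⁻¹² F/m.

A = (0.0405 m)² = 1.64×10⁻³ m².
Side-by-side slabs ⇒ two capacitors in parallel, each spanning the full gap.
C₁ = κ₁ε₀A₁/d = 1.99 × 8.85×10⁻¹² × 9.99×10⁻⁴ / 2.78×10⁻⁴ = 6.33×10⁻¹¹ F.
C₂ = κ₂ε₀A₂/d = 6.22 × 8.85×10⁻¹² × 6.41×10⁻⁴ / 2.78×10⁻⁴ = 1.27×10⁻¹⁰ F.
C = C₁ + C₂ = 1.90×10⁻¹⁰ F.
U = ½CV² = ½ × 1.90×10⁻¹⁰ × (3860)² = 1.42×10⁻³ J.

1.42 mJ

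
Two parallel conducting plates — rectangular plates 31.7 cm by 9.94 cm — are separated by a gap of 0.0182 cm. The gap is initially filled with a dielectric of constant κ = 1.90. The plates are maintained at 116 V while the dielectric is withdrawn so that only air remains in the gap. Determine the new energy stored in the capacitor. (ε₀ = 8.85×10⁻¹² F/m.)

10.3 μJ

A = 31.7 × 9.94 cm² = 3.15×10⁻² m².
Initially C₁ = κε₀A/d = 1.90 × 8.85×10⁻¹² × 3.15×10⁻² / 1.82×10⁻⁴ = 2.91×10⁻⁹ F.
U₁ = 1.96×10⁻⁵ J.
Battery connected ⇒ V is held fixed. C₂ = 0.526 C₁ and U = ½CV², so U₂/U₁ = C₂/C₁ = 0.526.
U₂ = 0.526 × 1.96×10⁻⁵ = 1.03×10⁻⁵ J.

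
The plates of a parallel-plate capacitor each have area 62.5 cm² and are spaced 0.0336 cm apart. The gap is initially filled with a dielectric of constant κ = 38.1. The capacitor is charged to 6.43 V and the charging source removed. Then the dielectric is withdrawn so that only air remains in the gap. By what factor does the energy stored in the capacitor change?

U₂/U₁ ≈ 38.1

Isolated ⇒ Q is held fixed.
C₂ = 0.0262 C₁ and U = Q²/(2C), so U₂/U₁ = C₁/C₂ = 38.1.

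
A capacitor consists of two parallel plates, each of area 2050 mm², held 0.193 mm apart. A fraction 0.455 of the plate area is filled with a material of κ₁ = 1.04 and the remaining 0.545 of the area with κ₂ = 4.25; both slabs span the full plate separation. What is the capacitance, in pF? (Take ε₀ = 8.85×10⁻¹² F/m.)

262 pF

A = 2050 mm² = 2.05×10⁻³ m².
Side-by-side slabs ⇒ two capacitors in parallel, each spanning the full gap.
C₁ = κ₁ε₀A₁/d = 1.04 × 8.85×10⁻¹² × 9.33×10⁻⁴ / 1.93×10⁻⁴ = 4.45×10⁻¹¹ F.
C₂ = κ₂ε₀A₂/d = 4.25 × 8.85×10⁻¹² × 1.12×10⁻³ / 1.93×10⁻⁴ = 2.18×10⁻¹⁰ F.
C = C₁ + C₂ = 2.62×10⁻¹⁰ F.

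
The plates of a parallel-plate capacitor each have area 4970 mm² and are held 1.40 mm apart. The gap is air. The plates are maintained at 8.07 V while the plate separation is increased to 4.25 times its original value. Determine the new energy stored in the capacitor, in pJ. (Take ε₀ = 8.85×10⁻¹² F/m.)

A = 4970 mm² = 4.97×10⁻³ m².
Initially C₁ = ε₀A/d = 8.85×10⁻¹² × 4.97×10⁻³ / 1.40×10⁻³ = 3.14×10⁻¹¹ F.
U₁ = 1.02×10⁻⁹ J.
Battery connected ⇒ V is held fixed. C₂ = 0.235 C₁ and U = ½CV², so U₂/U₁ = C₂/C₁ = 0.235.
U₂ = 0.235 × 1.02×10⁻⁹ = 2.41×10⁻¹⁰ J.

241 pJ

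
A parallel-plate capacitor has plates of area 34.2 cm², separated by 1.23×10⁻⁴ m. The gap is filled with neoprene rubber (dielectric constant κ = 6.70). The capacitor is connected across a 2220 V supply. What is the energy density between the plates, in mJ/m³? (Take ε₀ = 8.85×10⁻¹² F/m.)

9.66×10⁶ mJ/m³

E = V/d = 2220 / 1.23×10⁻⁴ = 1.80×10⁷ V/m.
u = ½κε₀E² = ½ × 6.70 × 8.85×10⁻¹² × (1.80×10⁷)² = 9.66×10³ J/m³.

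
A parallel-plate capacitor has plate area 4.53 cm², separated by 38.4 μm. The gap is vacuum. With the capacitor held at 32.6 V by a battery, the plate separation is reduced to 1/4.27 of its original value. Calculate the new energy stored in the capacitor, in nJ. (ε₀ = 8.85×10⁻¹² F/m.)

A = 4.53 cm² = 4.53×10⁻⁴ m².
Initially C₁ = ε₀A/d = 8.85×10⁻¹² × 4.53×10⁻⁴ / 3.84×10⁻⁵ = 1.04×10⁻¹⁰ F.
U₁ = 5.55×10⁻⁸ J.
Battery connected ⇒ V is held fixed. C₂ = 4.27 C₁ and U = ½CV², so U₂/U₁ = C₂/C₁ = 4.27.
U₂ = 4.27 × 5.55×10⁻⁸ = 2.37×10⁻⁷ J.

237 nJ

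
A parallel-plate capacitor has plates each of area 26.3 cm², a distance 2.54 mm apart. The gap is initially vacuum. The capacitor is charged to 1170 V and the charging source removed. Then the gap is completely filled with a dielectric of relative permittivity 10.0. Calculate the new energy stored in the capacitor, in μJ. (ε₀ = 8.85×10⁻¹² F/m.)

A = 26.3 cm² = 2.63×10⁻³ m².
Initially C₁ = ε₀A/d = 8.85×10⁻¹² × 2.63×10⁻³ / 2.54×10⁻³ = 9.16×10⁻¹² F.
U₁ = 6.27×10⁻⁶ J.
Isolated ⇒ Q is held fixed. C₂ = 10.0 C₁ and U = Q²/(2C), so U₂/U₁ = C₁/C₂ = 0.100.
U₂ = 0.100 × 6.27×10⁻⁶ = 6.27×10⁻⁷ J.

U ≈ 0.627 μJ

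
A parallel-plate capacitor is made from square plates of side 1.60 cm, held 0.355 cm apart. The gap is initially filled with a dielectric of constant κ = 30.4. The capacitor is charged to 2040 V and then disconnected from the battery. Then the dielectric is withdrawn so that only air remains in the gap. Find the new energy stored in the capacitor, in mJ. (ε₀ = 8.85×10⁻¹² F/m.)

A = (1.60 cm)² = 2.56×10⁻⁴ m².
Initially C₁ = κε₀A/d = 30.4 × 8.85×10⁻¹² × 2.56×10⁻⁴ / 3.55×10⁻³ = 1.94×10⁻¹¹ F.
U₁ = 4.04×10⁻⁵ J.
Isolated ⇒ Q is held fixed. C₂ = 0.0329 C₁ and U = Q²/(2C), so U₂/U₁ = C₁/C₂ = 30.4.
U₂ = 30.4 × 4.04×10⁻⁵ = 1.23×10⁻³ J.

1.23 mJ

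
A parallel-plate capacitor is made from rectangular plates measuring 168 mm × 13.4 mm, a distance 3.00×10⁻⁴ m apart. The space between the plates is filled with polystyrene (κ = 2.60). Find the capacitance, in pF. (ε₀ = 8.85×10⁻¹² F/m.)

A = 168 × 13.4 mm² = 2.25×10⁻³ m².
C = κε₀A/d = 2.60 × 8.85×10⁻¹² × 2.25×10⁻³ / 3.00×10⁻⁴ = 1.73×10⁻¹⁰ F.

173 pF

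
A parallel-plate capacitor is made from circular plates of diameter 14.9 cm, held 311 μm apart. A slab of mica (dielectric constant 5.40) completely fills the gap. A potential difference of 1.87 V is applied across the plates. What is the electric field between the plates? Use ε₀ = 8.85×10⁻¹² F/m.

E = V/d = 1.87 / 3.11×10⁻⁴ = 6.01×10³ V/m.

6.01 kV/m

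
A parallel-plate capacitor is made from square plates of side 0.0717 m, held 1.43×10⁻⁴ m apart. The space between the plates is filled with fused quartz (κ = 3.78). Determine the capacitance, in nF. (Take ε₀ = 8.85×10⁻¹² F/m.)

A = (0.0717 m)² = 5.14×10⁻³ m².
C = κε₀A/d = 3.78 × 8.85×10⁻¹² × 5.14×10⁻³ / 1.43×10⁻⁴ = 1.20×10⁻⁹ F.

1.20 nF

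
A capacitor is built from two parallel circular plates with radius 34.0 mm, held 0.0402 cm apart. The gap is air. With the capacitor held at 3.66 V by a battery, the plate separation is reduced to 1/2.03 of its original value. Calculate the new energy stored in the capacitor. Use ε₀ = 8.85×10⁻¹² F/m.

1.09 nJ

A = π(34.0 mm)² = 3.63×10⁻³ m².
Initially C₁ = ε₀A/d = 8.85×10⁻¹² × 3.63×10⁻³ / 4.02×10⁻⁴ = 8.00×10⁻¹¹ F.
U₁ = 5.35×10⁻¹⁰ J.
Battery connected ⇒ V is held fixed. C₂ = 2.03 C₁ and U = ½CV², so U₂/U₁ = C₂/C₁ = 2.03.
U₂ = 2.03 × 5.35×10⁻¹⁰ = 1.09×10⁻⁹ J.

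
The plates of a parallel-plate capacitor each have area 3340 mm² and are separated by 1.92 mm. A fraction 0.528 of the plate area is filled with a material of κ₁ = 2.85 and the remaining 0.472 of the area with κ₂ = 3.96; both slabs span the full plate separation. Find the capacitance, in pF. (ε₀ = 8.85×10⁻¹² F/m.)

A = 3340 mm² = 3.34×10⁻³ m².
Side-by-side slabs ⇒ two capacitors in parallel, each spanning the full gap.
C₁ = κ₁ε₀A₁/d = 2.85 × 8.85×10⁻¹² × 1.76×10⁻³ / 1.92×10⁻³ = 2.32×10⁻¹¹ F.
C₂ = κ₂ε₀A₂/d = 3.96 × 8.85×10⁻¹² × 1.58×10⁻³ / 1.92×10⁻³ = 2.88×10⁻¹¹ F.
C = C₁ + C₂ = 5.19×10⁻¹¹ F.

51.9 pF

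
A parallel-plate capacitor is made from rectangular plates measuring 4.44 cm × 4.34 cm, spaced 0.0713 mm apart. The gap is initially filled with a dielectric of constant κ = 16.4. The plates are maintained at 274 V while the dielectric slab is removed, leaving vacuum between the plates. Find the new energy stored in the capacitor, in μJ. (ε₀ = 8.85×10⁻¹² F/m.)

U ≈ 8.98 μJ

A = 4.44 × 4.34 cm² = 1.93×10⁻³ m².
Initially C₁ = κε₀A/d = 16.4 × 8.85×10⁻¹² × 1.93×10⁻³ / 7.13×10⁻⁵ = 3.92×10⁻⁹ F.
U₁ = 1.47×10⁻⁴ J.
Battery connected ⇒ V is held fixed. C₂ = 0.0610 C₁ and U = ½CV², so U₂/U₁ = C₂/C₁ = 0.0610.
U₂ = 0.0610 × 1.47×10⁻⁴ = 8.98×10⁻⁶ J.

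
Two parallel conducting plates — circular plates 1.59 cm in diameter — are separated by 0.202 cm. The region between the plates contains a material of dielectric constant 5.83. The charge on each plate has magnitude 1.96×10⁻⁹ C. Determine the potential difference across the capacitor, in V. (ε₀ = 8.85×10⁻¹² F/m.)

A = π(1.59/2 cm)² = 1.99×10⁻⁴ m².
C = κε₀A/d = 5.83 × 8.85×10⁻¹² × 1.99×10⁻⁴ / 2.02×10⁻³ = 5.07×10⁻¹² F.
V = Q/C = 1.96×10⁻⁹ / 5.07×10⁻¹² = 3.86×10² V.

V ≈ 386 V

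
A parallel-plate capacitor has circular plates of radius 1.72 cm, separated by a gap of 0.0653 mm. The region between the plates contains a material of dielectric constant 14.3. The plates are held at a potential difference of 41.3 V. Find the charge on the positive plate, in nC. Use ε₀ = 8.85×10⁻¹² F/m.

74.4 nC

A = π(1.72 cm)² = 9.29×10⁻⁴ m².
C = κε₀A/d = 14.3 × 8.85×10⁻¹² × 9.29×10⁻⁴ / 6.53×10⁻⁵ = 1.80×10⁻⁹ F.
Q = CV = 1.80×10⁻⁹ × 41.3 = 7.44×10⁻⁸ C.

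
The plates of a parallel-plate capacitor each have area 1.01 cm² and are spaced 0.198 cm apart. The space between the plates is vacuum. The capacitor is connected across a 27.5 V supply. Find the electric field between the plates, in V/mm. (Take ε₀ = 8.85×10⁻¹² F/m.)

E ≈ 13.9 V/mm

E = V/d = 27.5 / 1.98×10⁻³ = 1.39×10⁴ V/m.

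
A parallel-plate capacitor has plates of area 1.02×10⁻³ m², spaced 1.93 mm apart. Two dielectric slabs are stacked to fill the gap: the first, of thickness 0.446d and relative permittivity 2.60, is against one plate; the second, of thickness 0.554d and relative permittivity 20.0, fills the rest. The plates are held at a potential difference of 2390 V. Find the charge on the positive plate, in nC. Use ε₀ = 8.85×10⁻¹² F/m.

Stacked slabs ⇒ two capacitors in series, each with the full plate area.
C₁ = κ₁ε₀A/d₁ = 2.60 × 8.85×10⁻¹² × 1.02×10⁻³ / 8.61×10⁻⁴ = 2.73×10⁻¹¹ F.
C₂ = κ₂ε₀A/d₂ = 20.0 × 8.85×10⁻¹² × 1.02×10⁻³ / 1.07×10⁻³ = 1.69×10⁻¹⁰ F.
C = (1/C₁ + 1/C₂)⁻¹ = 2.35×10⁻¹¹ F.
Q = CV = 2.35×10⁻¹¹ × 2390 = 5.61×10⁻⁸ C.

56.1 nC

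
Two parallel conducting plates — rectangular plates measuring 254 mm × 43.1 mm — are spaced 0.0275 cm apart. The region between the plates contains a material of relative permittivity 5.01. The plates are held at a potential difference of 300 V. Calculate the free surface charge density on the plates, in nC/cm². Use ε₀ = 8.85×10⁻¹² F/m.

A = 254 × 43.1 mm² = 1.09×10⁻² m².
C = κε₀A/d = 5.01 × 8.85×10⁻¹² × 1.09×10⁻² / 2.75×10⁻⁴ = 1.77×10⁻⁹ F.
σ = Q/A = CV/A = 1.77×10⁻⁹ × 300 / 1.09×10⁻² = 4.84×10⁻⁵ C/m².

σ ≈ 4.84 nC/cm²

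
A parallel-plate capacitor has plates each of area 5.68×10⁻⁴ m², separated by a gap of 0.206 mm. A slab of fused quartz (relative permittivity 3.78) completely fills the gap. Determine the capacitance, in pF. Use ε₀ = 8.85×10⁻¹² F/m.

92.2 pF

C = κε₀A/d = 3.78 × 8.85×10⁻¹² × 5.68×10⁻⁴ / 2.06×10⁻⁴ = 9.22×10⁻¹¹ F.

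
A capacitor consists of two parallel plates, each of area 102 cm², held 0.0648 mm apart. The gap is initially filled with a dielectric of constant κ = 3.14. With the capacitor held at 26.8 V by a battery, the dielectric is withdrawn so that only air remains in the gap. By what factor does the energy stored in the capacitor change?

U₂/U₁ ≈ 0.318

Battery connected ⇒ V is held fixed.
C₂ = 0.318 C₁ and U = ½CV², so U₂/U₁ = C₂/C₁ = 0.318.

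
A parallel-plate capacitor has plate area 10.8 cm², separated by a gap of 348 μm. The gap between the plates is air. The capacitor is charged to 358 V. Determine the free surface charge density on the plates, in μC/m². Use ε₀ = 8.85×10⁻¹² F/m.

A = 10.8 cm² = 1.08×10⁻³ m².
C = ε₀A/d = 8.85×10⁻¹² × 1.08×10⁻³ / 3.48×10⁻⁴ = 2.75×10⁻¹¹ F.
σ = Q/A = CV/A = 2.75×10⁻¹¹ × 358 / 1.08×10⁻³ = 9.10×10⁻⁶ C/m².

σ ≈ 9.10 μC/m²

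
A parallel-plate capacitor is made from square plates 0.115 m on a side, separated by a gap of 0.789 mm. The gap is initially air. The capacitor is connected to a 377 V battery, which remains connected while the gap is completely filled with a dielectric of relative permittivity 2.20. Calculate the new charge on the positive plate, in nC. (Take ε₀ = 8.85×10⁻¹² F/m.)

Q ≈ 123 nC

A = (0.115 m)² = 1.32×10⁻² m².
Initially C₁ = ε₀A/d = 8.85×10⁻¹² × 1.32×10⁻² / 7.89×10⁻⁴ = 1.48×10⁻¹⁰ F.
Q₁ = 5.59×10⁻⁸ C.
Battery connected ⇒ V is held fixed. C₂ = 2.20 C₁ and Q = CV, so Q₂/Q₁ = C₂/C₁ = 2.20.
Q₂ = 2.20 × 5.59×10⁻⁸ = 1.23×10⁻⁷ C.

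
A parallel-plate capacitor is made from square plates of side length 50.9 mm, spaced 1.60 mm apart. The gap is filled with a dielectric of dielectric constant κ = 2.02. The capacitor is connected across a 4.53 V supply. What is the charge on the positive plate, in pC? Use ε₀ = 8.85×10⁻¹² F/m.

131 pC

A = (50.9 mm)² = 2.59×10⁻³ m².
C = κε₀A/d = 2.02 × 8.85×10⁻¹² × 2.59×10⁻³ / 1.60×10⁻³ = 2.89×10⁻¹¹ F.
Q = CV = 2.89×10⁻¹¹ × 4.53 = 1.31×10⁻¹⁰ C.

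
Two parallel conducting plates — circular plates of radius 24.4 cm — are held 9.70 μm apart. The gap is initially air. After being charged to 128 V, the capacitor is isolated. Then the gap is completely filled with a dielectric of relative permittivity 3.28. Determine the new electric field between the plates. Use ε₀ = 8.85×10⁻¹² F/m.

E ≈ 4.02 MV/m

A = π(24.4 cm)² = 0.187 m².
Initially C₁ = ε₀A/d = 8.85×10⁻¹² × 0.187 / 9.70×10⁻⁶ = 1.71×10⁻⁷ F.
E₁ = 1.32×10⁷ V/m.
Isolated ⇒ Q is held fixed. V₂ = Q/C₂ = V₁/3.28; E = V/d, so E₂/E₁ = (V₂/V₁)(d₁/d₂) = 0.305.
E₂ = 0.305 × 1.32×10⁷ = 4.02×10⁶ V/m.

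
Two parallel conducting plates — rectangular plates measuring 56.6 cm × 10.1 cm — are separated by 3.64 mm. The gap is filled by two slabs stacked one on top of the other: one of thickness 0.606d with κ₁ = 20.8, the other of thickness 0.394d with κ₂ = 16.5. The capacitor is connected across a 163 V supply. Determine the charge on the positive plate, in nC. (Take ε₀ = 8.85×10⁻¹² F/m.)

Q ≈ 427 nC

A = 56.6 × 10.1 cm² = 5.72×10⁻² m².
Stacked slabs ⇒ two capacitors in series, each with the full plate area.
C₁ = κ₁ε₀A/d₁ = 20.8 × 8.85×10⁻¹² × 5.72×10⁻² / 2.21×10⁻³ = 4.77×10⁻⁹ F.
C₂ = κ₂ε₀A/d₂ = 16.5 × 8.85×10⁻¹² × 5.72×10⁻² / 1.43×10⁻³ = 5.82×10⁻⁹ F.
C = (1/C₁ + 1/C₂)⁻¹ = 2.62×10⁻⁹ F.
Q = CV = 2.62×10⁻⁹ × 163 = 4.27×10⁻⁷ C.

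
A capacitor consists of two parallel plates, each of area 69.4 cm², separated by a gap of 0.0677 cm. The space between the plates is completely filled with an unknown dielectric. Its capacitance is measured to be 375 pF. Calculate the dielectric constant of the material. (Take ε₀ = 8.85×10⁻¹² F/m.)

4.13

A = 69.4 cm² = 6.94×10⁻³ m².
κ = Cd/(ε₀A) = 3.75×10⁻¹⁰ × 6.77×10⁻⁴ / (8.85×10⁻¹² × 6.94×10⁻³) = 4.13.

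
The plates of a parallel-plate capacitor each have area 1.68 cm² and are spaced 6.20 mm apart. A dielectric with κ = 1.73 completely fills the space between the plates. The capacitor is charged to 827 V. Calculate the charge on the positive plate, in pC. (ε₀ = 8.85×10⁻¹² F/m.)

Q ≈ 343 pC

A = 1.68 cm² = 1.68×10⁻⁴ m².
C = κε₀A/d = 1.73 × 8.85×10⁻¹² × 1.68×10⁻⁴ / 6.20×10⁻³ = 4.15×10⁻¹³ F.
Q = CV = 4.15×10⁻¹³ × 827 = 3.43×10⁻¹⁰ C.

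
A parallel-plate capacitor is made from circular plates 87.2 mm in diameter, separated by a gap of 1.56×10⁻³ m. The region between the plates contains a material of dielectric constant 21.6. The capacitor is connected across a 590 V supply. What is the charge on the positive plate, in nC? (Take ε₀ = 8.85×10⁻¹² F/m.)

Q ≈ 432 nC

A = π(87.2/2 mm)² = 5.97×10⁻³ m².
C = κε₀A/d = 21.6 × 8.85×10⁻¹² × 5.97×10⁻³ / 1.56×10⁻³ = 7.32×10⁻¹⁰ F.
Q = CV = 7.32×10⁻¹⁰ × 590 = 4.32×10⁻⁷ C.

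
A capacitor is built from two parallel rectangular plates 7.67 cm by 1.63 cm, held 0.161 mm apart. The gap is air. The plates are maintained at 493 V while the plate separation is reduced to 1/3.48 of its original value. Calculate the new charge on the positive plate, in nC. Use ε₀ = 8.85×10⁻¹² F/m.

118 nC

A = 7.67 × 1.63 cm² = 1.25×10⁻³ m².
Initially C₁ = ε₀A/d = 8.85×10⁻¹² × 1.25×10⁻³ / 1.61×10⁻⁴ = 6.87×10⁻¹¹ F.
Q₁ = 3.39×10⁻⁸ C.
Battery connected ⇒ V is held fixed. C₂ = 3.48 C₁ and Q = CV, so Q₂/Q₁ = C₂/C₁ = 3.48.
Q₂ = 3.48 × 3.39×10⁻⁸ = 1.18×10⁻⁷ C.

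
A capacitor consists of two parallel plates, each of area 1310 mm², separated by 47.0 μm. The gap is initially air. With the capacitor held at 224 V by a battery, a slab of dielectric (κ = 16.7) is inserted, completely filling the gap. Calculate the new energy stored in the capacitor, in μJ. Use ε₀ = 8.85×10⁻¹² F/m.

103 μJ

A = 1310 mm² = 1.31×10⁻³ m².
Initially C₁ = ε₀A/d = 8.85×10⁻¹² × 1.31×10⁻³ / 4.70×10⁻⁵ = 2.47×10⁻¹⁰ F.
U₁ = 6.19×10⁻⁶ J.
Battery connected ⇒ V is held fixed. C₂ = 16.7 C₁ and U = ½CV², so U₂/U₁ = C₂/C₁ = 16.7.
U₂ = 16.7 × 6.19×10⁻⁶ = 1.03×10⁻⁴ J.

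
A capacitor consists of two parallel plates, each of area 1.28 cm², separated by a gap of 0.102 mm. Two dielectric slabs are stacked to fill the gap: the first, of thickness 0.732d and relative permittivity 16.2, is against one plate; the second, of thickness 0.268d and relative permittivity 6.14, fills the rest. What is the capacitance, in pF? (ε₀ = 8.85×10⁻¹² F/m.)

A = 1.28 cm² = 1.28×10⁻⁴ m².
Stacked slabs ⇒ two capacitors in series, each with the full plate area.
C₁ = κ₁ε₀A/d₁ = 16.2 × 8.85×10⁻¹² × 1.28×10⁻⁴ / 7.47×10⁻⁵ = 2.46×10⁻¹⁰ F.
C₂ = κ₂ε₀A/d₂ = 6.14 × 8.85×10⁻¹² × 1.28×10⁻⁴ / 2.73×10⁻⁵ = 2.54×10⁻¹⁰ F.
C = (1/C₁ + 1/C₂)⁻¹ = 1.25×10⁻¹⁰ F.

C ≈ 125 pF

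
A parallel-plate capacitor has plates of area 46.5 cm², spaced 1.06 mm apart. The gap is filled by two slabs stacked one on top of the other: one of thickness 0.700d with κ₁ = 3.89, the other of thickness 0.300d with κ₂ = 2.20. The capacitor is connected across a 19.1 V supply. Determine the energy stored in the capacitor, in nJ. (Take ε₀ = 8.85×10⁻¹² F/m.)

U ≈ 22.4 nJ

A = 46.5 cm² = 4.65×10⁻³ m².
Stacked slabs ⇒ two capacitors in series, each with the full plate area.
C₁ = κ₁ε₀A/d₁ = 3.89 × 8.85×10⁻¹² × 4.65×10⁻³ / 7.42×10⁻⁴ = 2.16×10⁻¹⁰ F.
C₂ = κ₂ε₀A/d₂ = 2.20 × 8.85×10⁻¹² × 4.65×10⁻³ / 3.18×10⁻⁴ = 2.85×10⁻¹⁰ F.
C = (1/C₁ + 1/C₂)⁻¹ = 1.23×10⁻¹⁰ F.
U = ½CV² = ½ × 1.23×10⁻¹⁰ × (19.1)² = 2.24×10⁻⁸ J.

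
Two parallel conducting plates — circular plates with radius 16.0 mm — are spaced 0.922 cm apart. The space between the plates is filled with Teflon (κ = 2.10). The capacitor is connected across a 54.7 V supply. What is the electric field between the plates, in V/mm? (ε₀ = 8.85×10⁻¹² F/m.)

E = V/d = 54.7 / 9.22×10⁻³ = 5.93×10³ V/m.

E ≈ 5.93 V/mm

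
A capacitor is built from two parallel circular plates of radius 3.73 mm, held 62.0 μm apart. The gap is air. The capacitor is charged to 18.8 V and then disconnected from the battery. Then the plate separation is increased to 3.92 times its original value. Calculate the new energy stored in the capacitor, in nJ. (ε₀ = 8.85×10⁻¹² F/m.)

4.32 nJ

A = π(3.73 mm)² = 4.37×10⁻⁵ m².
Initially C₁ = ε₀A/d = 8.85×10⁻¹² × 4.37×10⁻⁵ / 6.20×10⁻⁵ = 6.24×10⁻¹² F.
U₁ = 1.10×10⁻⁹ J.
Isolated ⇒ Q is held fixed. C₂ = 0.255 C₁ and U = Q²/(2C), so U₂/U₁ = C₁/C₂ = 3.92.
U₂ = 3.92 × 1.10×10⁻⁹ = 4.32×10⁻⁹ J.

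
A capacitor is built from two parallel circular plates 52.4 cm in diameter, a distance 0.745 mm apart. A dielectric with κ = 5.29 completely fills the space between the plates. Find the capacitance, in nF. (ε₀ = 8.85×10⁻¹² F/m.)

13.6 nF

A = π(52.4/2 cm)² = 0.216 m².
C = κε₀A/d = 5.29 × 8.85×10⁻¹² × 0.216 / 7.45×10⁻⁴ = 1.36×10⁻⁸ F.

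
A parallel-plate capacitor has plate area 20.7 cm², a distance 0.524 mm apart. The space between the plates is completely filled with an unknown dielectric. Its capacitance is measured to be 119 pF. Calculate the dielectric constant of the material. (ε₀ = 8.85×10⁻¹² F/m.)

A = 20.7 cm² = 2.07×10⁻³ m².
κ = Cd/(ε₀A) = 1.19×10⁻¹⁰ × 5.24×10⁻⁴ / (8.85×10⁻¹² × 2.07×10⁻³) = 3.40.

κ ≈ 3.40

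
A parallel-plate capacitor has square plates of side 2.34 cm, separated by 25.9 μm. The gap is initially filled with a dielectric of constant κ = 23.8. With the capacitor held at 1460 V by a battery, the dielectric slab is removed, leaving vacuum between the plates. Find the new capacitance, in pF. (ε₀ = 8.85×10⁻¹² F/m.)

A = (2.34 cm)² = 5.48×10⁻⁴ m².
Initially C₁ = κε₀A/d = 23.8 × 8.85×10⁻¹² × 5.48×10⁻⁴ / 2.59×10⁻⁵ = 4.45×10⁻⁹ F.
C = κε₀A/d scales with κ, so C₂/C₁ = 1/κ = 1/23.8 = 0.0420.
C₂ = 0.0420 × 4.45×10⁻⁹ = 1.87×10⁻¹⁰ F.

187 pF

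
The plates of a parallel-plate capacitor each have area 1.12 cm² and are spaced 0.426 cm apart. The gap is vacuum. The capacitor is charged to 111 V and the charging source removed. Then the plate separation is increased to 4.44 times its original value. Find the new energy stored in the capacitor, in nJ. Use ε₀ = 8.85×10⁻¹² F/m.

U ≈ 6.36 nJ

A = 1.12 cm² = 1.12×10⁻⁴ m².
Initially C₁ = ε₀A/d = 8.85×10⁻¹² × 1.12×10⁻⁴ / 4.26×10⁻³ = 2.33×10⁻¹³ F.
U₁ = 1.43×10⁻⁹ J.
Isolated ⇒ Q is held fixed. C₂ = 0.225 C₁ and U = Q²/(2C), so U₂/U₁ = C₁/C₂ = 4.44.
U₂ = 4.44 × 1.43×10⁻⁹ = 6.36×10⁻⁹ J.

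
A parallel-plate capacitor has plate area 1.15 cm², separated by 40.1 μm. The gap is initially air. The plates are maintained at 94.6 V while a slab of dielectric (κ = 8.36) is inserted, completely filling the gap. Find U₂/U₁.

8.36

Battery connected ⇒ V is held fixed.
C₂ = 8.36 C₁ and U = ½CV², so U₂/U₁ = C₂/C₁ = 8.36.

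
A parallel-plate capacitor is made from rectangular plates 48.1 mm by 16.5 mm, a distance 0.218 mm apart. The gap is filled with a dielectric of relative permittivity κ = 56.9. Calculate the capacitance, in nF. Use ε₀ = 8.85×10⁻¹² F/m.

C ≈ 1.83 nF

A = 48.1 × 16.5 mm² = 7.94×10⁻⁴ m².
C = κε₀A/d = 56.9 × 8.85×10⁻¹² × 7.94×10⁻⁴ / 2.18×10⁻⁴ = 1.83×10⁻⁹ F.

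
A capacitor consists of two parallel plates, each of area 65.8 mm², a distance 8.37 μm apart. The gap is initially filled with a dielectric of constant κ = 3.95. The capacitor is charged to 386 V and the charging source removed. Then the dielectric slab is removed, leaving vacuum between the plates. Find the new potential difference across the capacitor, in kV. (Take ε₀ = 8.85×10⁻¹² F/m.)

1.52 kV

A = 65.8 mm² = 6.58×10⁻⁵ m².
Initially C₁ = κε₀A/d = 3.95 × 8.85×10⁻¹² × 6.58×10⁻⁵ / 8.37×10⁻⁶ = 2.75×10⁻¹⁰ F.
V₁ = 3.86×10² V.
Isolated ⇒ Q is held fixed. C₂ = 0.253 C₁ and V = Q/C, so V₂/V₁ = C₁/C₂ = 3.95.
V₂ = 3.95 × 3.86×10² = 1.52×10³ V.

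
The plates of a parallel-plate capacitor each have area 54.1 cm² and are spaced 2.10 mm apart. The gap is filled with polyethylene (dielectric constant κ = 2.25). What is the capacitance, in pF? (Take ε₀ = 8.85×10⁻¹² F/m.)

A = 54.1 cm² = 5.41×10⁻³ m².
C = κε₀A/d = 2.25 × 8.85×10⁻¹² × 5.41×10⁻³ / 2.10×10⁻³ = 5.13×10⁻¹¹ F.

C ≈ 51.3 pF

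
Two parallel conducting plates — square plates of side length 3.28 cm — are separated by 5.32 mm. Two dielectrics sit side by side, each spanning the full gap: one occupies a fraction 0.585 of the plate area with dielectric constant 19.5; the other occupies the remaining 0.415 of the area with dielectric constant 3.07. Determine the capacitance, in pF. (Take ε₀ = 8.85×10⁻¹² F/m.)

C ≈ 22.7 pF

A = (3.28 cm)² = 1.08×10⁻³ m².
Side-by-side slabs ⇒ two capacitors in parallel, each spanning the full gap.
C₁ = κ₁ε₀A₁/d = 19.5 × 8.85×10⁻¹² × 6.29×10⁻⁴ / 5.32×10⁻³ = 2.04×10⁻¹¹ F.
C₂ = κ₂ε₀A₂/d = 3.07 × 8.85×10⁻¹² × 4.46×10⁻⁴ / 5.32×10⁻³ = 2.28×10⁻¹² F.
C = C₁ + C₂ = 2.27×10⁻¹¹ F.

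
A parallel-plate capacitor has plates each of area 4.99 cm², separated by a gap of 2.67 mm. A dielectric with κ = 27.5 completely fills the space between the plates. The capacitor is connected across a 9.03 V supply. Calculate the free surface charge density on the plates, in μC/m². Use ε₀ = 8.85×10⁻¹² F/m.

A = 4.99 cm² = 4.99×10⁻⁴ m².
C = κε₀A/d = 27.5 × 8.85×10⁻¹² × 4.99×10⁻⁴ / 2.67×10⁻³ = 4.55×10⁻¹¹ F.
σ = Q/A = CV/A = 4.55×10⁻¹¹ × 9.03 / 4.99×10⁻⁴ = 8.23×10⁻⁷ C/m².

0.823 μC/m²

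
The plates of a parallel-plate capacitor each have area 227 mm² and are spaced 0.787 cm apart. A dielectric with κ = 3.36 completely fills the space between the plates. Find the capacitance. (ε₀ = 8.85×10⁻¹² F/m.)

A = 227 mm² = 2.27×10⁻⁴ m².
C = κε₀A/d = 3.36 × 8.85×10⁻¹² × 2.27×10⁻⁴ / 7.87×10⁻³ = 8.58×10⁻¹³ F.

C ≈ 0.858 pF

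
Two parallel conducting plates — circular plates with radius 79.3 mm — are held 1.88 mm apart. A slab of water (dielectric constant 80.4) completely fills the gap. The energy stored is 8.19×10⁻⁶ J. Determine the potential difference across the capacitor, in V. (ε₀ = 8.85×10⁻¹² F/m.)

V ≈ 46.8 V

A = π(79.3 mm)² = 1.98×10⁻² m².
C = κε₀A/d = 80.4 × 8.85×10⁻¹² × 1.98×10⁻² / 1.88×10⁻³ = 7.48×10⁻⁹ F.
V = √(2U/C) = √(2 × 8.19×10⁻⁶ / 7.48×10⁻⁹) = 46.8 V.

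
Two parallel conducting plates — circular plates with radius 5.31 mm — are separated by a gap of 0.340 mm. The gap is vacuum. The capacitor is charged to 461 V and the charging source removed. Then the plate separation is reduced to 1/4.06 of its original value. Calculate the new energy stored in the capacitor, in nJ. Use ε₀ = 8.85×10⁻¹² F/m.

60.3 nJ

A = π(5.31 mm)² = 8.86×10⁻⁵ m².
Initially C₁ = ε₀A/d = 8.85×10⁻¹² × 8.86×10⁻⁵ / 3.40×10⁻⁴ = 2.31×10⁻¹² F.
U₁ = 2.45×10⁻⁷ J.
Isolated ⇒ Q is held fixed. C₂ = 4.06 C₁ and U = Q²/(2C), so U₂/U₁ = C₁/C₂ = 0.246.
U₂ = 0.246 × 2.45×10⁻⁷ = 6.03×10⁻⁸ J.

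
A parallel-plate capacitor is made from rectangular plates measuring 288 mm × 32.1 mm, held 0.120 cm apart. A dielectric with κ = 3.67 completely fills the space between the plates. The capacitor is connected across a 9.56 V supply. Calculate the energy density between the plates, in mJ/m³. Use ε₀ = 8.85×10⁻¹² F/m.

u ≈ 1.03 mJ/m³

E = V/d = 9.56 / 1.20×10⁻³ = 7.97×10³ V/m.
u = ½κε₀E² = ½ × 3.67 × 8.85×10⁻¹² × (7.97×10³)² = 1.03×10⁻³ J/m³.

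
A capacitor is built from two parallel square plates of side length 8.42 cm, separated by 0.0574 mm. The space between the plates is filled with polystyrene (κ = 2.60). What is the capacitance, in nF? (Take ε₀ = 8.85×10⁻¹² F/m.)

C ≈ 2.84 nF

A = (8.42 cm)² = 7.09×10⁻³ m².
C = κε₀A/d = 2.60 × 8.85×10⁻¹² × 7.09×10⁻³ / 5.74×10⁻⁵ = 2.84×10⁻⁹ F.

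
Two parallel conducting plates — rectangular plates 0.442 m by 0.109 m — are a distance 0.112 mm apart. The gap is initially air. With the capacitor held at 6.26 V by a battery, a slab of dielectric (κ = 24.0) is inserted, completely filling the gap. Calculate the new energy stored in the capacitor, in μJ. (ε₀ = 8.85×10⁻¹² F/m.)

1.79 μJ

A = 0.442 × 0.109 m² = 4.82×10⁻² m².
Initially C₁ = ε₀A/d = 8.85×10⁻¹² × 4.82×10⁻² / 1.12×10⁻⁴ = 3.81×10⁻⁹ F.
U₁ = 7.46×10⁻⁸ J.
Battery connected ⇒ V is held fixed. C₂ = 24.0 C₁ and U = ½CV², so U₂/U₁ = C₂/C₁ = 24.0.
U₂ = 24.0 × 7.46×10⁻⁸ = 1.79×10⁻⁶ J.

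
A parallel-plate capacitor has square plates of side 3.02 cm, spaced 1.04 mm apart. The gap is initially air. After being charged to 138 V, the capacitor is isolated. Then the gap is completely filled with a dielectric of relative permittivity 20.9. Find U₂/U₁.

Isolated ⇒ Q is held fixed.
C₂ = 20.9 C₁ and U = Q²/(2C), so U₂/U₁ = C₁/C₂ = 0.0478.

U₂/U₁ ≈ 0.0478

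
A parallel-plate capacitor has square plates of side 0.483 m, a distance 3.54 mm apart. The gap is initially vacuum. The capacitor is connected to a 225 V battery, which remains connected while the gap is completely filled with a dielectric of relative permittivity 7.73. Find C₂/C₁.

7.73

C = κε₀A/d scales with κ, so C₂/C₁ = κ = 7.73.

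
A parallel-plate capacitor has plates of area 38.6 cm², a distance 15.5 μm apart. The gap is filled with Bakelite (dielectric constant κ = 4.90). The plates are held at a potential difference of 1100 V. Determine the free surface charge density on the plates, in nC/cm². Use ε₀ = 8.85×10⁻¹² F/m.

A = 38.6 cm² = 3.86×10⁻³ m².
C = κε₀A/d = 4.90 × 8.85×10⁻¹² × 3.86×10⁻³ / 1.55×10⁻⁵ = 1.08×10⁻⁸ F.
σ = Q/A = CV/A = 1.08×10⁻⁸ × 1100 / 3.86×10⁻³ = 3.08×10⁻³ C/m².

σ ≈ 308 nC/cm²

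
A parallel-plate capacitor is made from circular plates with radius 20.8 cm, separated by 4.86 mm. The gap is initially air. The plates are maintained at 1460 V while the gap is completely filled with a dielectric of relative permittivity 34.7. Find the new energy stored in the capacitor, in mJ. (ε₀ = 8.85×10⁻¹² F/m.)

U ≈ 9.15 mJ

A = π(20.8 cm)² = 0.136 m².
Initially C₁ = ε₀A/d = 8.85×10⁻¹² × 0.136 / 4.86×10⁻³ = 2.48×10⁻¹⁰ F.
U₁ = 2.64×10⁻⁴ J.
Battery connected ⇒ V is held fixed. C₂ = 34.7 C₁ and U = ½CV², so U₂/U₁ = C₂/C₁ = 34.7.
U₂ = 34.7 × 2.64×10⁻⁴ = 9.15×10⁻³ J.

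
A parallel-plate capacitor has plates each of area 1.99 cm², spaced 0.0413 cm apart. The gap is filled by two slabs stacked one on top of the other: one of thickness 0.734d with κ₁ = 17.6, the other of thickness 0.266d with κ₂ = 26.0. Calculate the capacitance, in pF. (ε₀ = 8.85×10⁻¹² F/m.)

82.1 pF

A = 1.99 cm² = 1.99×10⁻⁴ m².
Stacked slabs ⇒ two capacitors in series, each with the full plate area.
C₁ = κ₁ε₀A/d₁ = 17.6 × 8.85×10⁻¹² × 1.99×10⁻⁴ / 3.03×10⁻⁴ = 1.02×10⁻¹⁰ F.
C₂ = κ₂ε₀A/d₂ = 26.0 × 8.85×10⁻¹² × 1.99×10⁻⁴ / 1.10×10⁻⁴ = 4.17×10⁻¹⁰ F.
C = (1/C₁ + 1/C₂)⁻¹ = 8.21×10⁻¹¹ F.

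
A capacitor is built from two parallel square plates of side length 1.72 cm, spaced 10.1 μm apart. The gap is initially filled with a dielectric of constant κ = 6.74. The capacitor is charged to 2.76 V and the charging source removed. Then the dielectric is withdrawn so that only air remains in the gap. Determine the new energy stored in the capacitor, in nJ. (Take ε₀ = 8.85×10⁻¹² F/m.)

U ≈ 44.9 nJ

A = (1.72 cm)² = 2.96×10⁻⁴ m².
Initially C₁ = κε₀A/d = 6.74 × 8.85×10⁻¹² × 2.96×10⁻⁴ / 1.01×10⁻⁵ = 1.75×10⁻⁹ F.
U₁ = 6.65×10⁻⁹ J.
Isolated ⇒ Q is held fixed. C₂ = 0.148 C₁ and U = Q²/(2C), so U₂/U₁ = C₁/C₂ = 6.74.
U₂ = 6.74 × 6.65×10⁻⁹ = 4.49×10⁻⁸ J.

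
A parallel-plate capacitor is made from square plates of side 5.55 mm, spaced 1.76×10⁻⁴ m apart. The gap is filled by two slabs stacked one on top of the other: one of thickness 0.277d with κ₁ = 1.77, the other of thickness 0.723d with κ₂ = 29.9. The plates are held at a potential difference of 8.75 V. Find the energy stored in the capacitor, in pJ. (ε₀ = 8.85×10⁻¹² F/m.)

A = (5.55 mm)² = 3.08×10⁻⁵ m².
Stacked slabs ⇒ two capacitors in series, each with the full plate area.
C₁ = κ₁ε₀A/d₁ = 1.77 × 8.85×10⁻¹² × 3.08×10⁻⁵ / 4.88×10⁻⁵ = 9.90×10⁻¹² F.
C₂ = κ₂ε₀A/d₂ = 29.9 × 8.85×10⁻¹² × 3.08×10⁻⁵ / 1.27×10⁻⁴ = 6.41×10⁻¹¹ F.
C = (1/C₁ + 1/C₂)⁻¹ = 8.57×10⁻¹² F.
U = ½CV² = ½ × 8.57×10⁻¹² × (8.75)² = 3.28×10⁻¹⁰ J.

328 pJ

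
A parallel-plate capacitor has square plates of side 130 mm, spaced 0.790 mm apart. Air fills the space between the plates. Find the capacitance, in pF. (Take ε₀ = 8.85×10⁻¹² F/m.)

189 pF

A = (130 mm)² = 1.69×10⁻² m².
C = ε₀A/d = 8.85×10⁻¹² × 1.69×10⁻² / 7.90×10⁻⁴ = 1.89×10⁻¹⁰ F.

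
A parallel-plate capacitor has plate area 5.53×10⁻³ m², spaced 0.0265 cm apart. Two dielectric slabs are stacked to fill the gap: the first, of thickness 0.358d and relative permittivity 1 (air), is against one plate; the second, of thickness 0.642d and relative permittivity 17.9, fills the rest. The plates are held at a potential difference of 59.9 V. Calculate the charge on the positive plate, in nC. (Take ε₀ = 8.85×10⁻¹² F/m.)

28.1 nC

Stacked slabs ⇒ two capacitors in series, each with the full plate area.
C₁ = κ₁ε₀A/d₁ = 1.00 × 8.85×10⁻¹² × 5.53×10⁻³ / 9.49×10⁻⁵ = 5.16×10⁻¹⁰ F.
C₂ = κ₂ε₀A/d₂ = 17.9 × 8.85×10⁻¹² × 5.53×10⁻³ / 1.70×10⁻⁴ = 5.15×10⁻⁹ F.
C = (1/C₁ + 1/C₂)⁻¹ = 4.69×10⁻¹⁰ F.
Q = CV = 4.69×10⁻¹⁰ × 59.9 = 2.81×10⁻⁸ C.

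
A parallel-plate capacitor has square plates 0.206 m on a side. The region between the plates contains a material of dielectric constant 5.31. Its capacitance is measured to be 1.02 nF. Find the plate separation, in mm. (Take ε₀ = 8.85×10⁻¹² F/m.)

A = (0.206 m)² = 4.24×10⁻² m².
d = κε₀A/C = 5.31 × 8.85×10⁻¹² × 4.24×10⁻² / 1.02×10⁻⁹ = 1.96×10⁻³ m.

d ≈ 1.96 mm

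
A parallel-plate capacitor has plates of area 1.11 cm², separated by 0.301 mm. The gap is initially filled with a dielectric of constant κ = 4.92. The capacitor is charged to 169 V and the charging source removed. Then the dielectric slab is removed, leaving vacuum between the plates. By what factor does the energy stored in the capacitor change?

U₂/U₁ ≈ 4.92

Isolated ⇒ Q is held fixed.
C₂ = 0.203 C₁ and U = Q²/(2C), so U₂/U₁ = C₁/C₂ = 4.92.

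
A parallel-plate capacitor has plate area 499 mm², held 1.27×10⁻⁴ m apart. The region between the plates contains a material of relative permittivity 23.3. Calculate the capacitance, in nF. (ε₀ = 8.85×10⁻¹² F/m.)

C ≈ 0.810 nF

A = 499 mm² = 4.99×10⁻⁴ m².
C = κε₀A/d = 23.3 × 8.85×10⁻¹² × 4.99×10⁻⁴ / 1.27×10⁻⁴ = 8.10×10⁻¹⁰ F.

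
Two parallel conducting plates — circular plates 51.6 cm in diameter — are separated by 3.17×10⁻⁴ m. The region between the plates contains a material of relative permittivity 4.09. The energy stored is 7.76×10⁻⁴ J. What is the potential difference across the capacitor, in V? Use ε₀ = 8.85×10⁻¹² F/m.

V ≈ 255 V

A = π(51.6/2 cm)² = 0.209 m².
C = κε₀A/d = 4.09 × 8.85×10⁻¹² × 0.209 / 3.17×10⁻⁴ = 2.39×10⁻⁸ F.
V = √(2U/C) = √(2 × 7.76×10⁻⁴ / 2.39×10⁻⁸) = 2.55×10² V.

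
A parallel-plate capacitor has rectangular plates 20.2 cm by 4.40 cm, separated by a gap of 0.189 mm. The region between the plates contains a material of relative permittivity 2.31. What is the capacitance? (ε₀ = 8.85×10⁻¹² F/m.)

C ≈ 0.961 nF

A = 20.2 × 4.40 cm² = 8.89×10⁻³ m².
C = κε₀A/d = 2.31 × 8.85×10⁻¹² × 8.89×10⁻³ / 1.89×10⁻⁴ = 9.61×10⁻¹⁰ F.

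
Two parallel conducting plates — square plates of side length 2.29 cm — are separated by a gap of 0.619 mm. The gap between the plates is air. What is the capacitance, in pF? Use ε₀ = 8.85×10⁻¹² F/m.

A = (2.29 cm)² = 5.24×10⁻⁴ m².
C = ε₀A/d = 8.85×10⁻¹² × 5.24×10⁻⁴ / 6.19×10⁻⁴ = 7.50×10⁻¹² F.

7.50 pF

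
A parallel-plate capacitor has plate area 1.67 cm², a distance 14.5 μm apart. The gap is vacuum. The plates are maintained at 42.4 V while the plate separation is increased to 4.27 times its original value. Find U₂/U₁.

Battery connected ⇒ V is held fixed.
C₂ = 0.234 C₁ and U = ½CV², so U₂/U₁ = C₂/C₁ = 0.234.

0.234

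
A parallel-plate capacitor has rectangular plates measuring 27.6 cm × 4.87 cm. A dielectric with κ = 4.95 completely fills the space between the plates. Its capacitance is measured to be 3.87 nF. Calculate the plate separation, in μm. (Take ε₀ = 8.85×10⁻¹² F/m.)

152 μm

A = 27.6 × 4.87 cm² = 1.34×10⁻² m².
d = κε₀A/C = 4.95 × 8.85×10⁻¹² × 1.34×10⁻² / 3.87×10⁻⁹ = 1.52×10⁻⁴ m.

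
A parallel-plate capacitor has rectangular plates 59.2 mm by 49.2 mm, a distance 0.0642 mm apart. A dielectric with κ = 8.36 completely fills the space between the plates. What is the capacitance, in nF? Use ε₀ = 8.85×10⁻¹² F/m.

C ≈ 3.36 nF

A = 59.2 × 49.2 mm² = 2.91×10⁻³ m².
C = κε₀A/d = 8.36 × 8.85×10⁻¹² × 2.91×10⁻³ / 6.42×10⁻⁵ = 3.36×10⁻⁹ F.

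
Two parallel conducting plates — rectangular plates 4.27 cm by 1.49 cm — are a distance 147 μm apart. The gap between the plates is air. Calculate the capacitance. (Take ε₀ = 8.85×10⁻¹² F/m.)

38.3 pF

A = 4.27 × 1.49 cm² = 6.36×10⁻⁴ m².
C = ε₀A/d = 8.85×10⁻¹² × 6.36×10⁻⁴ / 1.47×10⁻⁴ = 3.83×10⁻¹¹ F.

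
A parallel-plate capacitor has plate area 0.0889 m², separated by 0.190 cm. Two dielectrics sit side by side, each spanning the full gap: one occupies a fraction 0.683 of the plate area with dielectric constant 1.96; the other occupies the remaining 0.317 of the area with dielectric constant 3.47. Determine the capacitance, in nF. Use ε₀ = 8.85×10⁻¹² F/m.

Side-by-side slabs ⇒ two capacitors in parallel, each spanning the full gap.
C₁ = κ₁ε₀A₁/d = 1.96 × 8.85×10⁻¹² × 6.07×10⁻² / 1.90×10⁻³ = 5.54×10⁻¹⁰ F.
C₂ = κ₂ε₀A₂/d = 3.47 × 8.85×10⁻¹² × 2.82×10⁻² / 1.90×10⁻³ = 4.55×10⁻¹⁰ F.
C = C₁ + C₂ = 1.01×10⁻⁹ F.

C ≈ 1.01 nF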